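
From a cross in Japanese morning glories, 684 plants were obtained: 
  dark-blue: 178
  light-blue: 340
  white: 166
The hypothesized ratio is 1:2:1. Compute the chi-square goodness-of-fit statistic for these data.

Expected counts for N = 684 under a 1:2:1 ratio (total parts = 4):
  dark-blue: 684 × 1/4 = 171
  light-blue: 684 × 2/4 = 342
  white: 684 × 1/4 = 171
χ² = Σ (O − E)² / E
  dark-blue: (178 − 171)² / 171 = 0.2865
  light-blue: (340 − 342)² / 342 = 0.0117
  white: (166 − 171)² / 171 = 0.1462
χ² = 0.2865 + 0.0117 + 0.1462 = 0.4444 ≈ 0.444

0.444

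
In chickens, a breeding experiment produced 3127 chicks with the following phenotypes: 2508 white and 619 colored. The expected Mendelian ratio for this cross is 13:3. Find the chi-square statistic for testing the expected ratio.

Expected counts for N = 3127 under a 13:3 ratio (total parts = 16):
  white: 3127 × 13/16 = 2540.6875
  colored: 3127 × 3/16 = 586.3125
χ² = Σ (O − E)² / E
  white: (2508 − 2540.6875)² / 2540.6875 = 0.4205
  colored: (619 − 586.3125)² / 586.3125 = 1.8224
χ² = 0.4205 + 1.8224 = 2.2429 ≈ 2.243

2.243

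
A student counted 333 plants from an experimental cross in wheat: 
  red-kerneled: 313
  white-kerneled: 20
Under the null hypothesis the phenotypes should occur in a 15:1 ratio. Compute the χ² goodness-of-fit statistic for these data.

0.034

Total ratio parts = 16. Expected numbers out of 333:
  red-kerneled: 333 × 15/16 = 312.1875
  white-kerneled: 333 × 1/16 = 20.8125
χ² = Σ (O − E)² / E
  red-kerneled: (313 − 312.1875)² / 312.1875 = 0.0021
  white-kerneled: (20 − 20.8125)² / 20.8125 = 0.0317
χ² = 0.0021 + 0.0317 = 0.0338 ≈ 0.034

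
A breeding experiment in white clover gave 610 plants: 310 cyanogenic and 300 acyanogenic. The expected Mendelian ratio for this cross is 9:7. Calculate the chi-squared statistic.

Expected counts for N = 610 under a 9:7 ratio (total parts = 16):
  cyanogenic: 610 × 9/16 = 343.125
  acyanogenic: 610 × 7/16 = 266.875
χ² = Σ (O − E)² / E
  cyanogenic: (310 − 343.125)² / 343.125 = 3.1979
  acyanogenic: (300 − 266.875)² / 266.875 = 4.1115
χ² = 3.1979 + 4.1115 = 7.3094 ≈ 7.309

7.309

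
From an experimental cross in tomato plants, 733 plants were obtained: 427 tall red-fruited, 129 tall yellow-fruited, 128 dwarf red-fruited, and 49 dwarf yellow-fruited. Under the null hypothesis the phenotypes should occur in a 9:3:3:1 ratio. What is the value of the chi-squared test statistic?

Total ratio parts = 16. Expected numbers out of 733:
  tall red-fruited: 733 × 9/16 = 412.3125
  tall yellow-fruited: 733 × 3/16 = 137.4375
  dwarf red-fruited: 733 × 3/16 = 137.4375
  dwarf yellow-fruited: 733 × 1/16 = 45.8125
χ² = Σ (O − E)² / E
  tall red-fruited: (427 − 412.3125)² / 412.3125 = 0.5232
  tall yellow-fruited: (129 − 137.4375)² / 137.4375 = 0.5180
  dwarf red-fruited: (128 − 137.4375)² / 137.4375 = 0.6481
  dwarf yellow-fruited: (49 − 45.8125)² / 45.8125 = 0.2218
χ² = 0.5232 + 0.5180 + 0.6481 + 0.2218 = 1.9111 ≈ 1.911

1.911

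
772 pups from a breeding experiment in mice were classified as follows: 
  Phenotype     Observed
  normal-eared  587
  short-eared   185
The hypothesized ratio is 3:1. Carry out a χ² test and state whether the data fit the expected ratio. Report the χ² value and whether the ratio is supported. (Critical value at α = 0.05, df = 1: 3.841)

The 3:1 ratio has 4 parts, so with N = 772 the expected counts are:
  normal-eared: 772 × 3/4 = 579
  short-eared: 772 × 1/4 = 193
χ² = Σ (O − E)² / E
  normal-eared: (587 − 579)² / 579 = 0.1105
  short-eared: (185 − 193)² / 193 = 0.3316
χ² = 0.1105 + 0.3316 = 0.4421 ≈ 0.442
Degrees of freedom = 2 − 1 = 1; critical value at α = 0.05 is 3.841.
Since 0.442 < 3.841, we fail to reject the null hypothesis — the data are consistent with the 3:1 ratio.

0.442; consistent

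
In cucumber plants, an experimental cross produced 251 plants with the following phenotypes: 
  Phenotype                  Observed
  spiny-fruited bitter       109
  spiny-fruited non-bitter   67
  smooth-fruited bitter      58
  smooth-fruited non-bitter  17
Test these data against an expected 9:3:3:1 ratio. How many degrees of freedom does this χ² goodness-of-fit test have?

3

A goodness-of-fit test with 4 phenotype classes has df = 4 − 1 = 3.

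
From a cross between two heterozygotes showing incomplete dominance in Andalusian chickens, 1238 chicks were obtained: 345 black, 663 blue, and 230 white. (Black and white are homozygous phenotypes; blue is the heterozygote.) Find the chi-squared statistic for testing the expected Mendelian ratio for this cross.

With incomplete dominance, a heterozygote × heterozygote cross gives a 1:2:1 phenotypic ratio.
The 1:2:1 ratio has 4 parts, so with N = 1238 the expected counts are:
  black: 1238 × 1/4 = 309.5
  blue: 1238 × 2/4 = 619
  white: 1238 × 1/4 = 309.5
χ² = Σ (O − E)² / E
  black: (345 − 309.5)² / 309.5 = 4.0719
  blue: (663 − 619)² / 619 = 3.1276
  white: (230 − 309.5)² / 309.5 = 20.4208
χ² = 4.0719 + 3.1276 + 20.4208 = 27.6203 ≈ 27.620

27.620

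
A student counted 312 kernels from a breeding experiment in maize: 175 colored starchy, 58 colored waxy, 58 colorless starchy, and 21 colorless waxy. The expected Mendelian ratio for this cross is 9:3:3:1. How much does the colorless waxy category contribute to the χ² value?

Under the 9:3:3:1 hypothesis (Σ ratio = 16, N = 312):
  colored starchy: 312 × 9/16 = 175.5
  colored waxy: 312 × 3/16 = 58.5
  colorless starchy: 312 × 3/16 = 58.5
  colorless waxy: 312 × 1/16 = 19.5
Contribution of colorless waxy: (21 − 19.5)² / 19.5 = 0.1154

0.115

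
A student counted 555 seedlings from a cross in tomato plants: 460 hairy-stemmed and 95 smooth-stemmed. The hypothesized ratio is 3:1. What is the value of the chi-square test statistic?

18.393

Total ratio parts = 4. Expected numbers out of 555:
  hairy-stemmed: 555 × 3/4 = 416.25
  smooth-stemmed: 555 × 1/4 = 138.75
χ² = Σ (O − E)² / E
  hairy-stemmed: (460 − 416.25)² / 416.25 = 4.5983
  smooth-stemmed: (95 − 138.75)² / 138.75 = 13.7950
χ² = 4.5983 + 13.7950 = 18.3933 ≈ 18.393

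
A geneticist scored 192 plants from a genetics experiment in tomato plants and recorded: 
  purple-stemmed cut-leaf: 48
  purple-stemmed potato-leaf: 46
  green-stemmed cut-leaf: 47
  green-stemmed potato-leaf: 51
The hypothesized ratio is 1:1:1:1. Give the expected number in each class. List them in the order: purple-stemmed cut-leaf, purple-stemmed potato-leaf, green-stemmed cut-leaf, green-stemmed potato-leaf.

48, 48, 48, 48

Under the 1:1:1:1 hypothesis (Σ ratio = 4, N = 192):
  purple-stemmed cut-leaf: 192 × 1/4 = 48
  purple-stemmed potato-leaf: 192 × 1/4 = 48
  green-stemmed cut-leaf: 192 × 1/4 = 48
  green-stemmed potato-leaf: 192 × 1/4 = 48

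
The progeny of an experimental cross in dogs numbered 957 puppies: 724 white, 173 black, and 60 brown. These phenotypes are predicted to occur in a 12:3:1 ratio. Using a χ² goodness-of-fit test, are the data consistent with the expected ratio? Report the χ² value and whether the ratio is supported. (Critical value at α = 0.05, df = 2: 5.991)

0.286; consistent

Under the 12:3:1 hypothesis (Σ ratio = 16, N = 957):
  white: 957 × 12/16 = 717.75
  black: 957 × 3/16 = 179.4375
  brown: 957 × 1/16 = 59.8125
χ² = Σ (O − E)² / E
  white: (724 − 717.75)² / 717.75 = 0.0544
  black: (173 − 179.4375)² / 179.4375 = 0.2310
  brown: (60 − 59.8125)² / 59.8125 = 0.0006
χ² = 0.0544 + 0.2310 + 0.0006 = 0.286
Degrees of freedom = 3 − 1 = 2; critical value at α = 0.05 is 5.991.
Since 0.286 < 5.991, we fail to reject the null hypothesis — the data are consistent with the 12:3:1 ratio.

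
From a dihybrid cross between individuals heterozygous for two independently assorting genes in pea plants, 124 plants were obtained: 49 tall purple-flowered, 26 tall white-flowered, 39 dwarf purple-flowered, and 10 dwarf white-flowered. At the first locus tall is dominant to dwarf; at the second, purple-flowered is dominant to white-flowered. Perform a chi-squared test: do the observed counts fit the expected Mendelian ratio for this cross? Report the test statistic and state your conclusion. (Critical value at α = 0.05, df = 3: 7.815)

A dihybrid F₂ with independent assortment and complete dominance at both loci gives a 9:3:3:1 phenotypic ratio.
The 9:3:3:1 ratio has 16 parts, so with N = 124 the expected counts are:
  tall purple-flowered: 124 × 9/16 = 69.75
  tall white-flowered: 124 × 3/16 = 23.25
  dwarf purple-flowered: 124 × 3/16 = 23.25
  dwarf white-flowered: 124 × 1/16 = 7.75
χ² = Σ (O − E)² / E
  tall purple-flowered: (49 − 69.75)² / 69.75 = 6.1729
  tall white-flowered: (26 − 23.25)² / 23.25 = 0.3253
  dwarf purple-flowered: (39 − 23.25)² / 23.25 = 10.6694
  dwarf white-flowered: (10 − 7.75)² / 7.75 = 0.6532
χ² = 6.1729 + 0.3253 + 10.6694 + 0.6532 = 17.8208 ≈ 17.821
Degrees of freedom = 4 − 1 = 3; critical value at α = 0.05 is 7.815.
Since 17.821 > 7.815, we reject the null hypothesis — the data do not fit the 9:3:3:1 ratio.

17.821; not consistent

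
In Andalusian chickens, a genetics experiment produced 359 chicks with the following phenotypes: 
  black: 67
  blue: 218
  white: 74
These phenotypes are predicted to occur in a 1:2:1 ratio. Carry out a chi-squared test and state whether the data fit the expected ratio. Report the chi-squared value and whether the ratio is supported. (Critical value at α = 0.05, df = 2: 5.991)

Under the 1:2:1 hypothesis (Σ ratio = 4, N = 359):
  black: 359 × 1/4 = 89.75
  blue: 359 × 2/4 = 179.5
  white: 359 × 1/4 = 89.75
χ² = Σ (O − E)² / E
  black: (67 − 89.75)² / 89.75 = 5.7667
  blue: (218 − 179.5)² / 179.5 = 8.2577
  white: (74 − 89.75)² / 89.75 = 2.7639
χ² = 5.7667 + 8.2577 + 2.7639 = 16.7883 ≈ 16.788
Degrees of freedom = 3 − 1 = 2; critical value at α = 0.05 is 5.991.
Since 16.788 > 5.991, we reject the null hypothesis — the data do not fit the 1:2:1 ratio.

16.788; not consistent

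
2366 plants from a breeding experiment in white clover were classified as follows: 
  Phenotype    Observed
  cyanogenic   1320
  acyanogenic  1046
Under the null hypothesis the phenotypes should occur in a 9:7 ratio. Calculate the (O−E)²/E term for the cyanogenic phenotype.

0.089

The 9:7 ratio has 16 parts, so with N = 2366 the expected counts are:
  cyanogenic: 2366 × 9/16 = 1330.875
  acyanogenic: 2366 × 7/16 = 1035.125
Contribution of cyanogenic: (1320 − 1330.875)² / 1330.875 = 0.0889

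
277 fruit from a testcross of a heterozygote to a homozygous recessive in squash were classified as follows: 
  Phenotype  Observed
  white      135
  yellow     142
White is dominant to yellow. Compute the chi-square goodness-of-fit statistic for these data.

0.177

A testcross of a heterozygote (Aa × aa) gives a 1:1 phenotypic ratio.
Expected counts for N = 277 under a 1:1 ratio (total parts = 2):
  white: 277 × 1/2 = 138.5
  yellow: 277 × 1/2 = 138.5
χ² = Σ (O − E)² / E
  white: (135 − 138.5)² / 138.5 = 0.0884
  yellow: (142 − 138.5)² / 138.5 = 0.0884
χ² = 0.0884 + 0.0884 = 0.1768 ≈ 0.177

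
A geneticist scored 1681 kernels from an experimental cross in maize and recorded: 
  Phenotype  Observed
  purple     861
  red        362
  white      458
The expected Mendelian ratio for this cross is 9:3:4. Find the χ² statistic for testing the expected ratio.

17.906

Under the 9:3:4 hypothesis (Σ ratio = 16, N = 1681):
  purple: 1681 × 9/16 = 945.5625
  red: 1681 × 3/16 = 315.1875
  white: 1681 × 4/16 = 420.25
χ² = Σ (O − E)² / E
  purple: (861 − 945.5625)² / 945.5625 = 7.5625
  red: (362 − 315.1875)² / 315.1875 = 6.9527
  white: (458 − 420.25)² / 420.25 = 3.3910
χ² = 7.5625 + 6.9527 + 3.3910 = 17.9062 ≈ 17.906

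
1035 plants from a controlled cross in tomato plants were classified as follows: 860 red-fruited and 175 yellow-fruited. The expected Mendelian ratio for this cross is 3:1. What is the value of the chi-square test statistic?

Expected counts for N = 1035 under a 3:1 ratio (total parts = 4):
  red-fruited: 1035 × 3/4 = 776.25
  yellow-fruited: 1035 × 1/4 = 258.75
χ² = Σ (O − E)² / E
  red-fruited: (860 − 776.25)² / 776.25 = 9.0358
  yellow-fruited: (175 − 258.75)² / 258.75 = 27.1075
χ² = 9.0358 + 27.1075 = 36.1433 ≈ 36.143

36.143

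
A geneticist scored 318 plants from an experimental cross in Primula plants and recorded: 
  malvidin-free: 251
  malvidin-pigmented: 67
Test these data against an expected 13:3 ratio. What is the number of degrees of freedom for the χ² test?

A goodness-of-fit test with 2 phenotype classes has df = 2 − 1 = 1.

1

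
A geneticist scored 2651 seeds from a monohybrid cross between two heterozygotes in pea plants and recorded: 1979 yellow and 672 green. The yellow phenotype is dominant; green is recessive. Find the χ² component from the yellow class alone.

For a monohybrid cross between heterozygotes with complete dominance, the expected phenotypic ratio is 3:1.
Under the 3:1 hypothesis (Σ ratio = 4, N = 2651):
  yellow: 2651 × 3/4 = 1988.25
  green: 2651 × 1/4 = 662.75
Contribution of yellow: (1979 − 1988.25)² / 1988.25 = 0.0430

0.043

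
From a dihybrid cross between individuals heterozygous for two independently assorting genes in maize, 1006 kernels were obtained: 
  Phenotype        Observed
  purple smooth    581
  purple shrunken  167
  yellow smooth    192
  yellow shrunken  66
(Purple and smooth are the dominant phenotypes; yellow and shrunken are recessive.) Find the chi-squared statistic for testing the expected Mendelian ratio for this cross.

3.099

A dihybrid F₂ with independent assortment and complete dominance at both loci gives a 9:3:3:1 phenotypic ratio.
Under the 9:3:3:1 hypothesis (Σ ratio = 16, N = 1006):
  purple smooth: 1006 × 9/16 = 565.875
  purple shrunken: 1006 × 3/16 = 188.625
  yellow smooth: 1006 × 3/16 = 188.625
  yellow shrunken: 1006 × 1/16 = 62.875
χ² = Σ (O − E)² / E
  purple smooth: (581 − 565.875)² / 565.875 = 0.4043
  purple shrunken: (167 − 188.625)² / 188.625 = 2.4792
  yellow smooth: (192 − 188.625)² / 188.625 = 0.0604
  yellow shrunken: (66 − 62.875)² / 62.875 = 0.1553
χ² = 0.4043 + 2.4792 + 0.0604 + 0.1553 = 3.0992 ≈ 3.099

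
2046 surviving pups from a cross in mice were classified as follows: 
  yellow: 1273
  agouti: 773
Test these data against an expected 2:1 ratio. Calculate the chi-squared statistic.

18.213

Expected counts for N = 2046 under a 2:1 ratio (total parts = 3):
  yellow: 2046 × 2/3 = 1364
  agouti: 2046 × 1/3 = 682
χ² = Σ (O − E)² / E
  yellow: (1273 − 1364)² / 1364 = 6.0711
  agouti: (773 − 682)² / 682 = 12.1422
χ² = 6.0711 + 12.1422 = 18.2133 ≈ 18.213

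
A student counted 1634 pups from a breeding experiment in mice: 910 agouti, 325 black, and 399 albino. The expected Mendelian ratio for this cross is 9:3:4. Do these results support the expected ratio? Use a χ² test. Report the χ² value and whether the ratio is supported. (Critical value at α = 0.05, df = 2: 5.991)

Expected counts for N = 1634 under a 9:3:4 ratio (total parts = 16):
  agouti: 1634 × 9/16 = 919.125
  black: 1634 × 3/16 = 306.375
  albino: 1634 × 4/16 = 408.5
χ² = Σ (O − E)² / E
  agouti: (910 − 919.125)² / 919.125 = 0.0906
  black: (325 − 306.375)² / 306.375 = 1.1322
  albino: (399 − 408.5)² / 408.5 = 0.2209
χ² = 0.0906 + 1.1322 + 0.2209 = 1.4437 ≈ 1.444
Degrees of freedom = 3 − 1 = 2; critical value at α = 0.05 is 5.991.
Since 1.444 < 5.991, we fail to reject the null hypothesis — the data are consistent with the 9:3:4 ratio.

1.444; consistent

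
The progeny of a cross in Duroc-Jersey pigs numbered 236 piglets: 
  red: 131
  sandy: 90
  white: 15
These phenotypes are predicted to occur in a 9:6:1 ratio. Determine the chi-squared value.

Under the 9:6:1 hypothesis (Σ ratio = 16, N = 236):
  red: 236 × 9/16 = 132.75
  sandy: 236 × 6/16 = 88.5
  white: 236 × 1/16 = 14.75
χ² = Σ (O − E)² / E
  red: (131 − 132.75)² / 132.75 = 0.0231
  sandy: (90 − 88.5)² / 88.5 = 0.0254
  white: (15 − 14.75)² / 14.75 = 0.0042
χ² = 0.0231 + 0.0254 + 0.0042 = 0.0527 ≈ 0.053

0.053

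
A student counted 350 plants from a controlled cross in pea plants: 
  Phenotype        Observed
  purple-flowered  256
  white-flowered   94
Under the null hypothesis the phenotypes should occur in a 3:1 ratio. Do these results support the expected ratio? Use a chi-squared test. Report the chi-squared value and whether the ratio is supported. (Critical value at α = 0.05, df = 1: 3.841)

The 3:1 ratio has 4 parts, so with N = 350 the expected counts are:
  purple-flowered: 350 × 3/4 = 262.5
  white-flowered: 350 × 1/4 = 87.5
χ² = Σ (O − E)² / E
  purple-flowered: (256 − 262.5)² / 262.5 = 0.1610
  white-flowered: (94 − 87.5)² / 87.5 = 0.4829
χ² = 0.1610 + 0.4829 = 0.6439 ≈ 0.644
Degrees of freedom = 2 − 1 = 1; critical value at α = 0.05 is 3.841.
Since 0.644 < 3.841, we fail to reject the null hypothesis — the data are consistent with the 3:1 ratio.

0.644; consistent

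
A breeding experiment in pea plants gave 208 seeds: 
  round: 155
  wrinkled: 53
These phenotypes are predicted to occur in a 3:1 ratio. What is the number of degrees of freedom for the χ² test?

A goodness-of-fit test with 2 phenotype classes has df = 2 − 1 = 1.

1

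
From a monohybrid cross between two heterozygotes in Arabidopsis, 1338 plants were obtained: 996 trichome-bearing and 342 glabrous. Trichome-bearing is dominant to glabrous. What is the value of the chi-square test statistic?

For a monohybrid cross between heterozygotes with complete dominance, the expected phenotypic ratio is 3:1.
Total ratio parts = 4. Expected numbers out of 1338:
  trichome-bearing: 1338 × 3/4 = 1003.5
  glabrous: 1338 × 1/4 = 334.5
χ² = Σ (O − E)² / E
  trichome-bearing: (996 − 1003.5)² / 1003.5 = 0.0561
  glabrous: (342 − 334.5)² / 334.5 = 0.1682
χ² = 0.0561 + 0.1682 = 0.2243 ≈ 0.224

0.224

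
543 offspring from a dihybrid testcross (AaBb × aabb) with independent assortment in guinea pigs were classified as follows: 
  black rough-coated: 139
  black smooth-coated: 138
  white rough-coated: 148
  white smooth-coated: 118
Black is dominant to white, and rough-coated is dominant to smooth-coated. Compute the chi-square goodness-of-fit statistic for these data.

3.541

A dihybrid testcross with independent assortment gives a 1:1:1:1 ratio.
The 1:1:1:1 ratio has 4 parts, so with N = 543 the expected counts are:
  black rough-coated: 543 × 1/4 = 135.75
  black smooth-coated: 543 × 1/4 = 135.75
  white rough-coated: 543 × 1/4 = 135.75
  white smooth-coated: 543 × 1/4 = 135.75
χ² = Σ (O − E)² / E
  black rough-coated: (139 − 135.75)² / 135.75 = 0.0778
  black smooth-coated: (138 − 135.75)² / 135.75 = 0.0373
  white rough-coated: (148 − 135.75)² / 135.75 = 1.1054
  white smooth-coated: (118 − 135.75)² / 135.75 = 2.3209
χ² = 0.0778 + 0.0373 + 1.1054 + 2.3209 = 3.5414 ≈ 3.541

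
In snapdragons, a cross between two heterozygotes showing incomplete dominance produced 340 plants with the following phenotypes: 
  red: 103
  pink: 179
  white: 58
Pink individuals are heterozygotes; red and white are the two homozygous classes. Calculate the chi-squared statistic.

With incomplete dominance, a heterozygote × heterozygote cross gives a 1:2:1 phenotypic ratio.
The 1:2:1 ratio has 4 parts, so with N = 340 the expected counts are:
  red: 340 × 1/4 = 85
  pink: 340 × 2/4 = 170
  white: 340 × 1/4 = 85
χ² = Σ (O − E)² / E
  red: (103 − 85)² / 85 = 3.8118
  pink: (179 − 170)² / 170 = 0.4765
  white: (58 − 85)² / 85 = 8.5765
χ² = 3.8118 + 0.4765 + 8.5765 = 12.8648 ≈ 12.865

12.865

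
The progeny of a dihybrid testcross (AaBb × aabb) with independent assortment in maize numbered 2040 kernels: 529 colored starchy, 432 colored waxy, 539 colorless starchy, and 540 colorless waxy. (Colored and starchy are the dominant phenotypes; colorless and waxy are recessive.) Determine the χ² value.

A dihybrid testcross with independent assortment gives a 1:1:1:1 ratio.
The 1:1:1:1 ratio has 4 parts, so with N = 2040 the expected counts are:
  colored starchy: 2040 × 1/4 = 510
  colored waxy: 2040 × 1/4 = 510
  colorless starchy: 2040 × 1/4 = 510
  colorless waxy: 2040 × 1/4 = 510
χ² = Σ (O − E)² / E
  colored starchy: (529 − 510)² / 510 = 0.7078
  colored waxy: (432 − 510)² / 510 = 11.9294
  colorless starchy: (539 − 510)² / 510 = 1.6490
  colorless waxy: (540 − 510)² / 510 = 1.7647
χ² = 0.7078 + 11.9294 + 1.6490 + 1.7647 = 16.0509 ≈ 16.051

16.051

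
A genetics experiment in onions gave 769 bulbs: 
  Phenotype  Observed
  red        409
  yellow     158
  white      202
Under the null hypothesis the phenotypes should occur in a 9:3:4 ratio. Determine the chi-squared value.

The 9:3:4 ratio has 16 parts, so with N = 769 the expected counts are:
  red: 769 × 9/16 = 432.5625
  yellow: 769 × 3/16 = 144.1875
  white: 769 × 4/16 = 192.25
χ² = Σ (O − E)² / E
  red: (409 − 432.5625)² / 432.5625 = 1.2835
  yellow: (158 − 144.1875)² / 144.1875 = 1.3232
  white: (202 − 192.25)² / 192.25 = 0.4945
χ² = 1.2835 + 1.3232 + 0.4945 = 3.1012 ≈ 3.101

3.101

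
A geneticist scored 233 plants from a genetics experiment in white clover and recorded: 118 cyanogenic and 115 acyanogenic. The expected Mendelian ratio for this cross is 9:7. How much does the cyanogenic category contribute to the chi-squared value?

1.302

Under the 9:7 hypothesis (Σ ratio = 16, N = 233):
  cyanogenic: 233 × 9/16 = 131.0625
  acyanogenic: 233 × 7/16 = 101.9375
Contribution of cyanogenic: (118 − 131.0625)² / 131.0625 = 1.3019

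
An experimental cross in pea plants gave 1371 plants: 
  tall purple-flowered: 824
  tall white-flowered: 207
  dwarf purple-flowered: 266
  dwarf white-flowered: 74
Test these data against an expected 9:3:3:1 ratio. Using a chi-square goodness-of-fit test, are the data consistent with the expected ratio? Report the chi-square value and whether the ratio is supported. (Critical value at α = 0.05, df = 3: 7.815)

Under the 9:3:3:1 hypothesis (Σ ratio = 16, N = 1371):
  tall purple-flowered: 1371 × 9/16 = 771.1875
  tall white-flowered: 1371 × 3/16 = 257.0625
  dwarf purple-flowered: 1371 × 3/16 = 257.0625
  dwarf white-flowered: 1371 × 1/16 = 85.6875
χ² = Σ (O − E)² / E
  tall purple-flowered: (824 − 771.1875)² / 771.1875 = 3.6167
  tall white-flowered: (207 − 257.0625)² / 257.0625 = 9.7496
  dwarf purple-flowered: (266 − 257.0625)² / 257.0625 = 0.3107
  dwarf white-flowered: (74 − 85.6875)² / 85.6875 = 1.5941
χ² = 3.6167 + 9.7496 + 0.3107 + 1.5941 = 15.2711 ≈ 15.271
Degrees of freedom = 4 − 1 = 3; critical value at α = 0.05 is 7.815.
Since 15.271 > 7.815, we reject the null hypothesis — the data do not fit the 9:3:3:1 ratio.

15.271; not consistent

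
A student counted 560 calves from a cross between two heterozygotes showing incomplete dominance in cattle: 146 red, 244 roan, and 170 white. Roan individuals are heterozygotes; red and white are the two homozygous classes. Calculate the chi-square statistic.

With incomplete dominance, a heterozygote × heterozygote cross gives a 1:2:1 phenotypic ratio.
Total ratio parts = 4. Expected numbers out of 560:
  red: 560 × 1/4 = 140
  roan: 560 × 2/4 = 280
  white: 560 × 1/4 = 140
χ² = Σ (O − E)² / E
  red: (146 − 140)² / 140 = 0.2571
  roan: (244 − 280)² / 280 = 4.6286
  white: (170 − 140)² / 140 = 6.4286
χ² = 0.2571 + 4.6286 + 6.4286 = 11.3143 ≈ 11.314

11.314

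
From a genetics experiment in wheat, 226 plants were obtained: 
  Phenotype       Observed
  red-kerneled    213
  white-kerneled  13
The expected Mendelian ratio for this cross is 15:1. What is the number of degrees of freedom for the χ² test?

1

A goodness-of-fit test with 2 phenotype classes has df = 2 − 1 = 1.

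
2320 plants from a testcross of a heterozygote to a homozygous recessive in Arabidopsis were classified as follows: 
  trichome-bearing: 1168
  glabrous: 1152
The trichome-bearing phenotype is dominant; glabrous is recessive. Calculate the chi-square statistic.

A testcross of a heterozygote (Aa × aa) gives a 1:1 phenotypic ratio.
Expected counts for N = 2320 under a 1:1 ratio (total parts = 2):
  trichome-bearing: 2320 × 1/2 = 1160
  glabrous: 2320 × 1/2 = 1160
χ² = Σ (O − E)² / E
  trichome-bearing: (1168 − 1160)² / 1160 = 0.0552
  glabrous: (1152 − 1160)² / 1160 = 0.0552
χ² = 0.0552 + 0.0552 = 0.1104 ≈ 0.110

0.110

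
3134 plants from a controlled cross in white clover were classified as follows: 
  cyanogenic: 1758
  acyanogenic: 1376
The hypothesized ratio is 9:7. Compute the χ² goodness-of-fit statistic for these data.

0.031

The 9:7 ratio has 16 parts, so with N = 3134 the expected counts are:
  cyanogenic: 3134 × 9/16 = 1762.875
  acyanogenic: 3134 × 7/16 = 1371.125
χ² = Σ (O − E)² / E
  cyanogenic: (1758 − 1762.875)² / 1762.875 = 0.0135
  acyanogenic: (1376 − 1371.125)² / 1371.125 = 0.0173
χ² = 0.0135 + 0.0173 = 0.0308 ≈ 0.031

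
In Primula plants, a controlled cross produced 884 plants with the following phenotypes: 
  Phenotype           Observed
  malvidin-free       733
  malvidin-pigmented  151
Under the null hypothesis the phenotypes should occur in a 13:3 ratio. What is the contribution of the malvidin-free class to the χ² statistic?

0.303

Total ratio parts = 16. Expected numbers out of 884:
  malvidin-free: 884 × 13/16 = 718.25
  malvidin-pigmented: 884 × 3/16 = 165.75
Contribution of malvidin-free: (733 − 718.25)² / 718.25 = 0.3029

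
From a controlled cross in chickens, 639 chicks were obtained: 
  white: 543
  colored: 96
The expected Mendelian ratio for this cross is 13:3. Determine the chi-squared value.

Total ratio parts = 16. Expected numbers out of 639:
  white: 639 × 13/16 = 519.1875
  colored: 639 × 3/16 = 119.8125
χ² = Σ (O − E)² / E
  white: (543 − 519.1875)² / 519.1875 = 1.0922
  colored: (96 − 119.8125)² / 119.8125 = 4.7327
χ² = 1.0922 + 4.7327 = 5.8249 ≈ 5.825

5.825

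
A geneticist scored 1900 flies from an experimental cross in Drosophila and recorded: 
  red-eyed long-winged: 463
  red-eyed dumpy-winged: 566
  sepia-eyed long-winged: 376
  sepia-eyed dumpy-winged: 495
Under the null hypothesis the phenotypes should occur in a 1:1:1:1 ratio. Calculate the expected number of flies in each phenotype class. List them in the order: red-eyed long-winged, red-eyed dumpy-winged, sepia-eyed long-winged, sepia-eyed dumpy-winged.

475, 475, 475, 475

Total ratio parts = 4. Expected numbers out of 1900:
  red-eyed long-winged: 1900 × 1/4 = 475
  red-eyed dumpy-winged: 1900 × 1/4 = 475
  sepia-eyed long-winged: 1900 × 1/4 = 475
  sepia-eyed dumpy-winged: 1900 × 1/4 = 475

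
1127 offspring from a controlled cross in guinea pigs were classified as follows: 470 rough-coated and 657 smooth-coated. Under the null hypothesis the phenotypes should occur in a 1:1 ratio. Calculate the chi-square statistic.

31.028

The 1:1 ratio has 2 parts, so with N = 1127 the expected counts are:
  rough-coated: 1127 × 1/2 = 563.5
  smooth-coated: 1127 × 1/2 = 563.5
χ² = Σ (O − E)² / E
  rough-coated: (470 − 563.5)² / 563.5 = 15.5142
  smooth-coated: (657 − 563.5)² / 563.5 = 15.5142
χ² = 15.5142 + 15.5142 = 31.0284 ≈ 31.028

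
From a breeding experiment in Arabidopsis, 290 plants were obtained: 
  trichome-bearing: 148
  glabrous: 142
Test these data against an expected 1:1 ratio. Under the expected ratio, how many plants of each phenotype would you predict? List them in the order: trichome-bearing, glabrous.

145, 145

Expected counts for N = 290 under a 1:1 ratio (total parts = 2):
  trichome-bearing: 290 × 1/2 = 145
  glabrous: 290 × 1/2 = 145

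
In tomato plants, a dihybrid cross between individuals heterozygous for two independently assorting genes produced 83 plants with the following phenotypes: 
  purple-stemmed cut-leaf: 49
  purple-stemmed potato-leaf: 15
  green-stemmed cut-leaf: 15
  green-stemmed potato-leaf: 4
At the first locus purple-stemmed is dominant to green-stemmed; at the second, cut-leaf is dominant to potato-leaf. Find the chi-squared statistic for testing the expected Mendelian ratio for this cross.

A dihybrid F₂ with independent assortment and complete dominance at both loci gives a 9:3:3:1 phenotypic ratio.
Total ratio parts = 16. Expected numbers out of 83:
  purple-stemmed cut-leaf: 83 × 9/16 = 46.6875
  purple-stemmed potato-leaf: 83 × 3/16 = 15.5625
  green-stemmed cut-leaf: 83 × 3/16 = 15.5625
  green-stemmed potato-leaf: 83 × 1/16 = 5.1875
χ² = Σ (O − E)² / E
  purple-stemmed cut-leaf: (49 − 46.6875)² / 46.6875 = 0.1145
  purple-stemmed potato-leaf: (15 − 15.5625)² / 15.5625 = 0.0203
  green-stemmed cut-leaf: (15 − 15.5625)² / 15.5625 = 0.0203
  green-stemmed potato-leaf: (4 − 5.1875)² / 5.1875 = 0.2718
χ² = 0.1145 + 0.0203 + 0.0203 + 0.2718 = 0.4269 ≈ 0.427

0.427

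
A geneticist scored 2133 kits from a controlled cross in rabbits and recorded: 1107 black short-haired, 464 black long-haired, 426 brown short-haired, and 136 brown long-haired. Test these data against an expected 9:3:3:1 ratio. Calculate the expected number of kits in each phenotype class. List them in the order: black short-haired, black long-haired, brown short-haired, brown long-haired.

1199.8125, 399.9375, 399.9375, 133.3125

The 9:3:3:1 ratio has 16 parts, so with N = 2133 the expected counts are:
  black short-haired: 2133 × 9/16 = 1199.8125
  black long-haired: 2133 × 3/16 = 399.9375
  brown short-haired: 2133 × 3/16 = 399.9375
  brown long-haired: 2133 × 1/16 = 133.3125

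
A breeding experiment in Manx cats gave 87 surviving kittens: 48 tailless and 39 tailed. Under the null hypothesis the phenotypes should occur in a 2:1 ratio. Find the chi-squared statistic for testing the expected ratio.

5.172

Expected counts for N = 87 under a 2:1 ratio (total parts = 3):
  tailless: 87 × 2/3 = 58
  tailed: 87 × 1/3 = 29
χ² = Σ (O − E)² / E
  tailless: (48 − 58)² / 58 = 1.7241
  tailed: (39 − 29)² / 29 = 3.4483
χ² = 1.7241 + 3.4483 = 5.1724 ≈ 5.172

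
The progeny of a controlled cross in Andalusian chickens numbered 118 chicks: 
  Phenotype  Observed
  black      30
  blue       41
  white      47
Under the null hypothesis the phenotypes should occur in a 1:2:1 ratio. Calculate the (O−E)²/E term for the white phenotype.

The 1:2:1 ratio has 4 parts, so with N = 118 the expected counts are:
  black: 118 × 1/4 = 29.5
  blue: 118 × 2/4 = 59
  white: 118 × 1/4 = 29.5
Contribution of white: (47 − 29.5)² / 29.5 = 10.3814

10.381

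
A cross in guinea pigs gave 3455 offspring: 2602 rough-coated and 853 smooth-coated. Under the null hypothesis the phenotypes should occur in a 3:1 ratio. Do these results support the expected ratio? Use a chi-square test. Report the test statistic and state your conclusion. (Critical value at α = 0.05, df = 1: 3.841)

0.178; consistent

The 3:1 ratio has 4 parts, so with N = 3455 the expected counts are:
  rough-coated: 3455 × 3/4 = 2591.25
  smooth-coated: 3455 × 1/4 = 863.75
χ² = Σ (O − E)² / E
  rough-coated: (2602 − 2591.25)² / 2591.25 = 0.0446
  smooth-coated: (853 − 863.75)² / 863.75 = 0.1338
χ² = 0.0446 + 0.1338 = 0.1784 ≈ 0.178
Degrees of freedom = 2 − 1 = 1; critical value at α = 0.05 is 3.841.
Since 0.178 < 3.841, we fail to reject the null hypothesis — the data are consistent with the 3:1 ratio.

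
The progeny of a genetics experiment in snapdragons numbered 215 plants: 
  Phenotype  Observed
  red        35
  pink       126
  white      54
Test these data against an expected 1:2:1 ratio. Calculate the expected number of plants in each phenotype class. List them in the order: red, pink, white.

53.75, 107.5, 53.75

Under the 1:2:1 hypothesis (Σ ratio = 4, N = 215):
  red: 215 × 1/4 = 53.75
  pink: 215 × 2/4 = 107.5
  white: 215 × 1/4 = 53.75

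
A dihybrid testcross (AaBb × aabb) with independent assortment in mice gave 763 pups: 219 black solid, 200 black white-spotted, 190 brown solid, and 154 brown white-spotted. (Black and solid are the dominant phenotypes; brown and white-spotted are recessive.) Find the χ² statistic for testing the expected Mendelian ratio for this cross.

A dihybrid testcross with independent assortment gives a 1:1:1:1 ratio.
Under the 1:1:1:1 hypothesis (Σ ratio = 4, N = 763):
  black solid: 763 × 1/4 = 190.75
  black white-spotted: 763 × 1/4 = 190.75
  brown solid: 763 × 1/4 = 190.75
  brown white-spotted: 763 × 1/4 = 190.75
χ² = Σ (O − E)² / E
  black solid: (219 − 190.75)² / 190.75 = 4.1838
  black white-spotted: (200 − 190.75)² / 190.75 = 0.4486
  brown solid: (190 − 190.75)² / 190.75 = 0.0029
  brown white-spotted: (154 − 190.75)² / 190.75 = 7.0803
χ² = 4.1838 + 0.4486 + 0.0029 + 7.0803 = 11.7156 ≈ 11.716

11.716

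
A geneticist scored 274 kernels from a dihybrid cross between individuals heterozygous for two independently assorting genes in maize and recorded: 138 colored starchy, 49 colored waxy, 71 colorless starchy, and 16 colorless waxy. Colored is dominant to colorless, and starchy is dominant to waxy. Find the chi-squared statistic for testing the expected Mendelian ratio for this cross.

A dihybrid F₂ with independent assortment and complete dominance at both loci gives a 9:3:3:1 phenotypic ratio.
Total ratio parts = 16. Expected numbers out of 274:
  colored starchy: 274 × 9/16 = 154.125
  colored waxy: 274 × 3/16 = 51.375
  colorless starchy: 274 × 3/16 = 51.375
  colorless waxy: 274 × 1/16 = 17.125
χ² = Σ (O − E)² / E
  colored starchy: (138 − 154.125)² / 154.125 = 1.6870
  colored waxy: (49 − 51.375)² / 51.375 = 0.1098
  colorless starchy: (71 − 51.375)² / 51.375 = 7.4967
  colorless waxy: (16 − 17.125)² / 17.125 = 0.0739
χ² = 1.6870 + 0.1098 + 7.4967 + 0.0739 = 9.3674 ≈ 9.367

9.367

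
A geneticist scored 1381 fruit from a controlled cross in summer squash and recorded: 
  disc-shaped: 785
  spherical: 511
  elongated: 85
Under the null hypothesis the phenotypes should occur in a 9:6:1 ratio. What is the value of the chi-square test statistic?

Total ratio parts = 16. Expected numbers out of 1381:
  disc-shaped: 1381 × 9/16 = 776.8125
  spherical: 1381 × 6/16 = 517.875
  elongated: 1381 × 1/16 = 86.3125
χ² = Σ (O − E)² / E
  disc-shaped: (785 − 776.8125)² / 776.8125 = 0.0863
  spherical: (511 − 517.875)² / 517.875 = 0.0913
  elongated: (85 − 86.3125)² / 86.3125 = 0.0200
χ² = 0.0863 + 0.0913 + 0.0200 = 0.1976 ≈ 0.198

0.198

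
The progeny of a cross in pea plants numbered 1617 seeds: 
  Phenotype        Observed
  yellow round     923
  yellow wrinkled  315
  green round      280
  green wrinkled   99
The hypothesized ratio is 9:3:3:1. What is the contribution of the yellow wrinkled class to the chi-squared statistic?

0.460

The 9:3:3:1 ratio has 16 parts, so with N = 1617 the expected counts are:
  yellow round: 1617 × 9/16 = 909.5625
  yellow wrinkled: 1617 × 3/16 = 303.1875
  green round: 1617 × 3/16 = 303.1875
  green wrinkled: 1617 × 1/16 = 101.0625
Contribution of yellow wrinkled: (315 − 303.1875)² / 303.1875 = 0.4602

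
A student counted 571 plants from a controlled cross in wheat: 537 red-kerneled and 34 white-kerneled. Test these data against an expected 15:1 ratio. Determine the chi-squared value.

The 15:1 ratio has 16 parts, so with N = 571 the expected counts are:
  red-kerneled: 571 × 15/16 = 535.3125
  white-kerneled: 571 × 1/16 = 35.6875
χ² = Σ (O − E)² / E
  red-kerneled: (537 − 535.3125)² / 535.3125 = 0.0053
  white-kerneled: (34 − 35.6875)² / 35.6875 = 0.0798
χ² = 0.0053 + 0.0798 = 0.0851 ≈ 0.085

0.085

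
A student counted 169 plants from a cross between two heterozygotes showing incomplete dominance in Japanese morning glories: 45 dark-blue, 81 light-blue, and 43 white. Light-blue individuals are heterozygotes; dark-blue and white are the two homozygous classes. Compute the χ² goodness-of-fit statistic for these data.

With incomplete dominance, a heterozygote × heterozygote cross gives a 1:2:1 phenotypic ratio.
The 1:2:1 ratio has 4 parts, so with N = 169 the expected counts are:
  dark-blue: 169 × 1/4 = 42.25
  light-blue: 169 × 2/4 = 84.5
  white: 169 × 1/4 = 42.25
χ² = Σ (O − E)² / E
  dark-blue: (45 − 42.25)² / 42.25 = 0.1790
  light-blue: (81 − 84.5)² / 84.5 = 0.1450
  white: (43 − 42.25)² / 42.25 = 0.0133
χ² = 0.1790 + 0.1450 + 0.0133 = 0.3373 ≈ 0.337

0.337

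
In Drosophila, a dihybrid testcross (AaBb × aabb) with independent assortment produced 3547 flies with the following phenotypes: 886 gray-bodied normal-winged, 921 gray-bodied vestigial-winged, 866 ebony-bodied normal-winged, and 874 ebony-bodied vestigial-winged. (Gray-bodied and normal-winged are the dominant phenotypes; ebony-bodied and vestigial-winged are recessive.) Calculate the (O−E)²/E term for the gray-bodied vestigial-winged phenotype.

A dihybrid testcross with independent assortment gives a 1:1:1:1 ratio.
Expected counts for N = 3547 under a 1:1:1:1 ratio (total parts = 4):
  gray-bodied normal-winged: 3547 × 1/4 = 886.75
  gray-bodied vestigial-winged: 3547 × 1/4 = 886.75
  ebony-bodied normal-winged: 3547 × 1/4 = 886.75
  ebony-bodied vestigial-winged: 3547 × 1/4 = 886.75
Contribution of gray-bodied vestigial-winged: (921 − 886.75)² / 886.75 = 1.3229

1.323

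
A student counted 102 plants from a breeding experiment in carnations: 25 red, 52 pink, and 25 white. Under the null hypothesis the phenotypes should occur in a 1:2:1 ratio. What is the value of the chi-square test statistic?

0.039

Under the 1:2:1 hypothesis (Σ ratio = 4, N = 102):
  red: 102 × 1/4 = 25.5
  pink: 102 × 2/4 = 51
  white: 102 × 1/4 = 25.5
χ² = Σ (O − E)² / E
  red: (25 − 25.5)² / 25.5 = 0.0098
  pink: (52 − 51)² / 51 = 0.0196
  white: (25 − 25.5)² / 25.5 = 0.0098
χ² = 0.0098 + 0.0196 + 0.0098 = 0.0392 ≈ 0.039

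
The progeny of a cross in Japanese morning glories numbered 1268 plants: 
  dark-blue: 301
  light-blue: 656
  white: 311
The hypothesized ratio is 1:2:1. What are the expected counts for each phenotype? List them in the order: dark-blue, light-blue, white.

317, 634, 317

Under the 1:2:1 hypothesis (Σ ratio = 4, N = 1268):
  dark-blue: 1268 × 1/4 = 317
  light-blue: 1268 × 2/4 = 634
  white: 1268 × 1/4 = 317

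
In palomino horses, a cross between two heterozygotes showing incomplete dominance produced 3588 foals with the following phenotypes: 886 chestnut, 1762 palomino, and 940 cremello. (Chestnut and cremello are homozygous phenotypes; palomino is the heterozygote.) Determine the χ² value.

With incomplete dominance, a heterozygote × heterozygote cross gives a 1:2:1 phenotypic ratio.
The 1:2:1 ratio has 4 parts, so with N = 3588 the expected counts are:
  chestnut: 3588 × 1/4 = 897
  palomino: 3588 × 2/4 = 1794
  cremello: 3588 × 1/4 = 897
χ² = Σ (O − E)² / E
  chestnut: (886 − 897)² / 897 = 0.1349
  palomino: (1762 − 1794)² / 1794 = 0.5708
  cremello: (940 − 897)² / 897 = 2.0613
χ² = 0.1349 + 0.5708 + 2.0613 = 2.767

2.767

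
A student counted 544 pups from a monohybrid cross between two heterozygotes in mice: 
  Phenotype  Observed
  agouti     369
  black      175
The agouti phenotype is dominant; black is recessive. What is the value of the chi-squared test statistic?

14.912

For a monohybrid cross between heterozygotes with complete dominance, the expected phenotypic ratio is 3:1.
Under the 3:1 hypothesis (Σ ratio = 4, N = 544):
  agouti: 544 × 3/4 = 408
  black: 544 × 1/4 = 136
χ² = Σ (O − E)² / E
  agouti: (369 − 408)² / 408 = 3.7279
  black: (175 − 136)² / 136 = 11.1838
χ² = 3.7279 + 11.1838 = 14.9117 ≈ 14.912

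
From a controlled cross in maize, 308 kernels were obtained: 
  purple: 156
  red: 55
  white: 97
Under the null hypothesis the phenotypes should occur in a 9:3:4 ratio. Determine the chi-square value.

7.043

The 9:3:4 ratio has 16 parts, so with N = 308 the expected counts are:
  purple: 308 × 9/16 = 173.25
  red: 308 × 3/16 = 57.75
  white: 308 × 4/16 = 77
χ² = Σ (O − E)² / E
  purple: (156 − 173.25)² / 173.25 = 1.7175
  red: (55 − 57.75)² / 57.75 = 0.1310
  white: (97 − 77)² / 77 = 5.1948
χ² = 1.7175 + 0.1310 + 5.1948 = 7.0433 ≈ 7.043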